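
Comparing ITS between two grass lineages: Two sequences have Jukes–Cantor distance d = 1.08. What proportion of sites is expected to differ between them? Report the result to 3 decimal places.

0.572

p = (3/4)(1 − e^(−4d/3)) = 0.75 × (1 − e^(-1.44)) = 0.75 × (1 − 0.236928) = 0.572304.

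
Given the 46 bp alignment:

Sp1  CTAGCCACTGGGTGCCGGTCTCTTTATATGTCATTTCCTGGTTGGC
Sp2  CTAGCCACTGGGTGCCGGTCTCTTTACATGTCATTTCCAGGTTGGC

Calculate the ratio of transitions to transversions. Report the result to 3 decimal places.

Transitions are A↔G and C↔T; transversions are all other mismatches.
Transitions: 1. Transversions: 1.
R = 1/1 = 1.000.

1.000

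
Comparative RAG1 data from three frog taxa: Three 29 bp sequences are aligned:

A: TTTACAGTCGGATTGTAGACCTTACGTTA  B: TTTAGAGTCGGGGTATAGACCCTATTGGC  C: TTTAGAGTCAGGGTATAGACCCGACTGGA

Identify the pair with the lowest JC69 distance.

A–B: 10/29 differ, p = 0.345, d = 0.462.
A–C: 10/29 differ, p = 0.345, d = 0.462.
B–C: 4/29 differ, p = 0.138, d = 0.152.
The smallest distance is between B and C.

B and C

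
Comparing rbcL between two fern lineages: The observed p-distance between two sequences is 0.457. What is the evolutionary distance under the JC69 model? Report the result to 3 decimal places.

0.705

d = −(3/4) ln(1 − 4p/3) = −0.75 ln(1 − 0.609333) = −0.75 ln(0.390667)
  = −0.75 × (-0.939900) = 0.704925 substitutions/site.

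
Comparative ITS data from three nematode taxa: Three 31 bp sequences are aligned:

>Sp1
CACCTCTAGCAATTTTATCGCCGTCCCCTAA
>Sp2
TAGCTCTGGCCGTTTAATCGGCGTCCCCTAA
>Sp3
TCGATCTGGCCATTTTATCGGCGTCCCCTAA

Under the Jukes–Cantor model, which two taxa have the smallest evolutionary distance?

Sp1–Sp2: 7/31 differ, p = 0.226, d = 0.269.
Sp1–Sp3: 7/31 differ, p = 0.226, d = 0.269.
Sp2–Sp3: 4/31 differ, p = 0.129, d = 0.142.
The smallest distance is between Sp2 and Sp3.

Sp2 and Sp3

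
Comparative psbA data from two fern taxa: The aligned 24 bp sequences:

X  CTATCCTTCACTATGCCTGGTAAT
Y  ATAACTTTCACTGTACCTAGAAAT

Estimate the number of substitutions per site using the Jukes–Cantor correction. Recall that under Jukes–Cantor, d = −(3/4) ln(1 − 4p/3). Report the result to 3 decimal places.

The sequences differ at 7 of 24 sites (1, 4, 6, 13, 15, 19, 21), so p = 7/24 ≈ 0.291667.
d = −(3/4) ln(1 − 4p/3) = −0.75 ln(1 − 0.388889) = −0.75 ln(0.611111)
  = −0.75 × (-0.492477) = 0.369358 substitutions/site.

0.369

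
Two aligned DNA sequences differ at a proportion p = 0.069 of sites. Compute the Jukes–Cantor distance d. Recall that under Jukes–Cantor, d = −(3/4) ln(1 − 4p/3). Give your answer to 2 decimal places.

0.07

d = −(3/4) ln(1 − 4p/3) = −0.75 ln(1 − 0.092) = −0.75 ln(0.908)
  = −0.75 × (-0.096511) = 0.072383 substitutions/site.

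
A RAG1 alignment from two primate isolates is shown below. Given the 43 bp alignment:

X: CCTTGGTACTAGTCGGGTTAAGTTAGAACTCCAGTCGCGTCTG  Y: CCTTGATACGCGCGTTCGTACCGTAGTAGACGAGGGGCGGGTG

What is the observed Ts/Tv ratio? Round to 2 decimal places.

Transitions are A↔G and C↔T; transversions are all other mismatches.
Transitions: 2. Transversions: 18.
R = 2/18 = 0.111111… ≈ 0.11 (to 2 d.p.).

0.11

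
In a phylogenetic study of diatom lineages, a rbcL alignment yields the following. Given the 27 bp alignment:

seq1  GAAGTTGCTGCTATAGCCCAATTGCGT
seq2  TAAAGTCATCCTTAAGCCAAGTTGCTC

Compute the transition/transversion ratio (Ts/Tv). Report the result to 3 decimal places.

Transitions are A↔G and C↔T; transversions are all other mismatches.
Transitions: 3. Transversions: 9.
R = 3/9 = 0.333333… ≈ 0.333 (to 3 d.p.).

0.333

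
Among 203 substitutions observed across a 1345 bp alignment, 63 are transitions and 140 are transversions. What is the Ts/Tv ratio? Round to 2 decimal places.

R = 63/140 = 0.45.

0.45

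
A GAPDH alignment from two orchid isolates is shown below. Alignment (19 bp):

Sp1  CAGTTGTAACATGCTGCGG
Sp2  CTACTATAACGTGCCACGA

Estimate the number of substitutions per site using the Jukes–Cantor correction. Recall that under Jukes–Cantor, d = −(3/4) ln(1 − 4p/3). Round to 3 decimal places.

0.618

The sequences differ at 8 of 19 sites (2, 3, 4, 6, 11, 15, 16, 19), so p = 8/19 ≈ 0.421053.
d = −(3/4) ln(1 − 4p/3) = −0.75 ln(1 − 0.561404) = −0.75 ln(0.438596)
  = −0.75 × (-0.824177) = 0.618133 substitutions/site.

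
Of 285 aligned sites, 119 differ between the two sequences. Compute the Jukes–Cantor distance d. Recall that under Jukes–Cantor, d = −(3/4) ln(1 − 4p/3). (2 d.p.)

0.61

p = 119/285 ≈ 0.417544.
d = −(3/4) ln(1 − 4p/3) = −0.75 ln(1 − 0.556725) = −0.75 ln(0.443275)
  = −0.75 × (-0.813565) = 0.610174 substitutions/site.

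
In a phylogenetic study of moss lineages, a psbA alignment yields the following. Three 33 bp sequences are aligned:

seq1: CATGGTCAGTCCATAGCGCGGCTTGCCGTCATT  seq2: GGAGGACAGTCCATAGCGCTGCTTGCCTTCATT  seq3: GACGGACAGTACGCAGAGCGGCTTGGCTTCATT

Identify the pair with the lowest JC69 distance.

seq1 and seq2

seq1–seq2: 6/33 differ, p = 0.182, d = 0.208.
seq1–seq3: 9/33 differ, p = 0.273, d = 0.339.
seq2–seq3: 8/33 differ, p = 0.242, d = 0.293.
The smallest distance is between seq1 and seq2.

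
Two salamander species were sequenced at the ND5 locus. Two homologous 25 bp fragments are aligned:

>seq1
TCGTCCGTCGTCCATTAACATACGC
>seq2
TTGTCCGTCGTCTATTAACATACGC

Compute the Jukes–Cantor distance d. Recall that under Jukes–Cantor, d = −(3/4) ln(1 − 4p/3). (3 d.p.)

The sequences differ at 2 of 25 sites (2, 13), so p = 2/25 = 0.08.
d = −(3/4) ln(1 − 4p/3) = −0.75 ln(1 − 0.106667) = −0.75 ln(0.893333)
  = −0.75 × (-0.112796) = 0.084597 substitutions/site.

0.085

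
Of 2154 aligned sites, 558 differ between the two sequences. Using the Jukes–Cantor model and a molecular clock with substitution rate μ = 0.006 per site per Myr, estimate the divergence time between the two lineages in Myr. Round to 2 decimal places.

p = 558/2154 ≈ 0.259053.
d = −(3/4) ln(1 − 4p/3) = −0.75 ln(1 − 0.345404) = −0.75 ln(0.654596)
  = −0.75 × (-0.423737) = 0.317803 substitutions/site.
Under a molecular clock d = 2μt, so t = d/(2μ) = 0.317803 / (2 × 0.006) = 26.48 Myr.

26.48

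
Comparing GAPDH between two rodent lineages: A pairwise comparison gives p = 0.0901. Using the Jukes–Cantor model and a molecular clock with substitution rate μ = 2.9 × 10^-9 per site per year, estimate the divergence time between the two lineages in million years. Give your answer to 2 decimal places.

16.55

d = −(3/4) ln(1 − 4p/3) = −0.75 ln(1 − 0.120133) = −0.75 ln(0.879867)
  = −0.75 × (-0.127985) = 0.095989 substitutions/site.
Under a molecular clock d = 2μt, so t = d/(2μ) = 0.095989 / (2 × 2.9 × 10^-9) = 16.55 million years.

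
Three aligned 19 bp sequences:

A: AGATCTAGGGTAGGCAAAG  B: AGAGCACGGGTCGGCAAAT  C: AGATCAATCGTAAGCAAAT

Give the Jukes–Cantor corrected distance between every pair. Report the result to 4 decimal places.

d(A,B) = 0.3241, d(A,C) = 0.3241, d(B,C) = 0.4099

A–B: 5/19 sites differ → p ≈ 0.263158, d = −0.75 ln(1 − 0.350877) = 0.324100 ≈ 0.3241.
A–C: 5/19 sites differ → p ≈ 0.263158, d = −0.75 ln(1 − 0.350877) = 0.324100 ≈ 0.3241.
B–C: 6/19 sites differ → p ≈ 0.315789, d = −0.75 ln(1 − 0.421052) = 0.409907 ≈ 0.4099.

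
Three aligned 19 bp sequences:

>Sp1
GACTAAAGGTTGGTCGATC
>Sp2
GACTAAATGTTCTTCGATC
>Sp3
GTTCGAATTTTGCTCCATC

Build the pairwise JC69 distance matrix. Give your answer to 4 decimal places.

d(Sp1,Sp2) = 0.1773, d(Sp1,Sp3) = 0.6181, d(Sp2,Sp3) = 0.6181

Sp1–Sp2: 3/19 sites differ → p ≈ 0.157895, d = −0.75 ln(1 − 0.210527) = 0.177292 ≈ 0.1773.
Sp1–Sp3: 8/19 sites differ → p ≈ 0.421053, d = −0.75 ln(1 − 0.561404) = 0.618132 ≈ 0.6181.
Sp2–Sp3: 8/19 sites differ → p ≈ 0.421053, d = −0.75 ln(1 − 0.561404) = 0.618132 ≈ 0.6181.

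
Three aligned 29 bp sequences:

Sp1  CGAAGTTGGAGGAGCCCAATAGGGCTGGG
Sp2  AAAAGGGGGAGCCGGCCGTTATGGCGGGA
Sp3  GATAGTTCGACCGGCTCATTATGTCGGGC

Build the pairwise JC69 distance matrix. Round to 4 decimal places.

Sp1–Sp2: 12/29 sites differ → p ≈ 0.413793, d = −0.75 ln(1 − 0.551724) = 0.601760 ≈ 0.6018.
Sp1–Sp3: 13/29 sites differ → p ≈ 0.448276, d = −0.75 ln(1 − 0.597701) = 0.682920 ≈ 0.6829.
Sp2–Sp3: 12/29 sites differ → p ≈ 0.413793, d = −0.75 ln(1 − 0.551724) = 0.601760 ≈ 0.6018.

d(Sp1,Sp2) = 0.6018, d(Sp1,Sp3) = 0.6829, d(Sp2,Sp3) = 0.6018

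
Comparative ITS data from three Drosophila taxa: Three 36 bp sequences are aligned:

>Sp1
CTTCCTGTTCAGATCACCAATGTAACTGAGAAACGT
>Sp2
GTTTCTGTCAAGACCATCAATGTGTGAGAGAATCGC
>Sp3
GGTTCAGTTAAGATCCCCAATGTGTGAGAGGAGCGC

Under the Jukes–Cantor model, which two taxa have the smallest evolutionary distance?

Sp1–Sp2: 12/36 differ, p = 0.333, d = 0.441.
Sp1–Sp3: 13/36 differ, p = 0.361, d = 0.493.
Sp2–Sp3: 8/36 differ, p = 0.222, d = 0.264.
The smallest distance is between Sp2 and Sp3.

Sp2 and Sp3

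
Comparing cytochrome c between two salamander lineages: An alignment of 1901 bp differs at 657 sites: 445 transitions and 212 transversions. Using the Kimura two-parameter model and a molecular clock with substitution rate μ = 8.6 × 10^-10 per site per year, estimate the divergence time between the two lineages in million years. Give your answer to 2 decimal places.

P = 445/1901 ≈ 0.234087 and Q = 212/1901 ≈ 0.11152.
Under the Kimura two-parameter model, d = −½ ln(1 − 2P − Q) − ¼ ln(1 − 2Q).
1 − 2P − Q = 0.420306, giving −½ ln(0.420306) = 0.433386.
1 − 2Q = 0.77696, giving −¼ ln(0.77696) = 0.063092.
d = 0.433386 + 0.063092 = 0.496478.
Under a molecular clock d = 2μt, so t = d/(2μ) = 0.496478 / (2 × 8.6 × 10^-10) = 288.65 million years.

288.65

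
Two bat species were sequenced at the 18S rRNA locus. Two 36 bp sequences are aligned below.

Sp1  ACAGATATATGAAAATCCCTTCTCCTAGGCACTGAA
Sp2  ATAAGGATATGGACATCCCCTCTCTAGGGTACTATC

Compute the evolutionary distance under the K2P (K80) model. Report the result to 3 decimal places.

Of 36 sites, 9 differences are transitions and 5 are transversions, so P = 9/36 = 0.25 and Q = 5/36 ≈ 0.138889.
Under the Kimura two-parameter model, d = −½ ln(1 − 2P − Q) − ¼ ln(1 − 2Q).
1 − 2P − Q = 0.361111, giving −½ ln(0.361111) = 0.509285.
1 − 2Q = 0.722222, giving −¼ ln(0.722222) = 0.081356.
d = 0.509285 + 0.081356 = 0.590641.

0.591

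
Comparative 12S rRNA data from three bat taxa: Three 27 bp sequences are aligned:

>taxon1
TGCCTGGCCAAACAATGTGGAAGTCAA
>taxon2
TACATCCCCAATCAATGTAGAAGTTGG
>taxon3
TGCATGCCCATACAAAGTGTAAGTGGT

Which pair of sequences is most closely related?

taxon1 and taxon3

taxon1–taxon2: 9/27 differ, p = 0.333, d = 0.441.
taxon1–taxon3: 8/27 differ, p = 0.296, d = 0.377.
taxon2–taxon3: 9/27 differ, p = 0.333, d = 0.441.
The smallest distance is between taxon1 and taxon3.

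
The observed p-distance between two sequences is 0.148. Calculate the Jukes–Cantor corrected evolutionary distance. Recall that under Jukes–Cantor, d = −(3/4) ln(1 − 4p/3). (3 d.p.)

0.165

d = −(3/4) ln(1 − 4p/3) = −0.75 ln(1 − 0.197333) = −0.75 ln(0.802667)
  = −0.75 × (-0.219815) = 0.164861 substitutions/site.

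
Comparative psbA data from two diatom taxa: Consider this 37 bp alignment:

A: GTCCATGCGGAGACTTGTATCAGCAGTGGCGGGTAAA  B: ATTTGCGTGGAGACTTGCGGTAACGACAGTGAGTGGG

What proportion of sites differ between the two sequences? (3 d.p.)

The sequences differ at 20 of 37 positions.
p = 20/37 = 0.540540… ≈ 0.541 (to 3 d.p.).

0.541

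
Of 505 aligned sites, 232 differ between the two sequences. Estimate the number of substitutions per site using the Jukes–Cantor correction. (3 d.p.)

p = 232/505 ≈ 0.459406.
d = −(3/4) ln(1 − 4p/3) = −0.75 ln(1 − 0.612541) = −0.75 ln(0.387459)
  = −0.75 × (-0.948145) = 0.711109 substitutions/site.

0.711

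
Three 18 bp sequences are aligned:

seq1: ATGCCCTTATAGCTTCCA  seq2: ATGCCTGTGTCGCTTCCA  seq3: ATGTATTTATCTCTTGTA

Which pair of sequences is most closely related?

seq1–seq2: 4/18 differ, p = 0.222, d = 0.264.
seq1–seq3: 7/18 differ, p = 0.389, d = 0.548.
seq2–seq3: 7/18 differ, p = 0.389, d = 0.548.
The smallest distance is between seq1 and seq2.

seq1 and seq2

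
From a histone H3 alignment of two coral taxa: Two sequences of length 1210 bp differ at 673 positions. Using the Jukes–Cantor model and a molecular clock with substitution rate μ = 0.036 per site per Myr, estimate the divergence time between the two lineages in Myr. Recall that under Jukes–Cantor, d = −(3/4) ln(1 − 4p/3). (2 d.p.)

p = 673/1210 ≈ 0.556198.
d = −(3/4) ln(1 − 4p/3) = −0.75 ln(1 − 0.741597) = −0.75 ln(0.258403)
  = −0.75 × (-1.353235) = 1.014926 substitutions/site.
Under a molecular clock d = 2μt, so t = d/(2μ) = 1.014926 / (2 × 0.036) = 14.10 Myr.

14.10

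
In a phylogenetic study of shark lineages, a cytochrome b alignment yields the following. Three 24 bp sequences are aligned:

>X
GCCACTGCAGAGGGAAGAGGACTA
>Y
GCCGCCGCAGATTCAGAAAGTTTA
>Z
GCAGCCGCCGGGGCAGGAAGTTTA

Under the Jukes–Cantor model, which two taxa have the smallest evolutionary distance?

Y and Z

X–Y: 10/24 differ, p = 0.417, d = 0.608.
X–Z: 10/24 differ, p = 0.417, d = 0.608.
Y–Z: 6/24 differ, p = 0.250, d = 0.304.
The smallest distance is between Y and Z.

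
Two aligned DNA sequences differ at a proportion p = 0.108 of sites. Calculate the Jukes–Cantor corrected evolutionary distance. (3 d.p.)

d = −(3/4) ln(1 − 4p/3) = −0.75 ln(1 − 0.144) = −0.75 ln(0.856)
  = −0.75 × (-0.155485) = 0.116614 substitutions/site.

0.117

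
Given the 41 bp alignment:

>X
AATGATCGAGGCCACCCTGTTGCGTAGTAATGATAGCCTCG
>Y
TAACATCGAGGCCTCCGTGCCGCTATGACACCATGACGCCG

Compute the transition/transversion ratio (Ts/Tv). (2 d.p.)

Transitions are A↔G and C↔T; transversions are all other mismatches.
Transitions: 6. Transversions: 12.
R = 6/12 = 0.50.

0.50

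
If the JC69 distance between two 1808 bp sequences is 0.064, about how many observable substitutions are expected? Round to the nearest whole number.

Invert JC69: p = (3/4)(1 − e^(−4d/3)) = 0.75 × (1 − e^(-0.085333)) = 0.75 × (1 − 0.918206) = 0.061346.
Expected differing sites = pL ≈ 0.061346 × 1808 = 110.913568 ≈ 111.

111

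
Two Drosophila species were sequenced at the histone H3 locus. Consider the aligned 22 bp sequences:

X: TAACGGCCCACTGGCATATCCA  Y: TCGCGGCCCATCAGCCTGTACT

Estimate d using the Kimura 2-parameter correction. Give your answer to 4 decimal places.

0.6188

Of 22 sites, 5 differences are transitions and 4 are transversions, so P = 5/22 ≈ 0.227273 and Q = 4/22 ≈ 0.181818.
Under the Kimura two-parameter model, d = −½ ln(1 − 2P − Q) − ¼ ln(1 − 2Q).
1 − 2P − Q = 0.363636, giving −½ ln(0.363636) = 0.505801.
1 − 2Q = 0.636364, giving −¼ ln(0.636364) = 0.112996.
d = 0.505801 + 0.112996 = 0.618797.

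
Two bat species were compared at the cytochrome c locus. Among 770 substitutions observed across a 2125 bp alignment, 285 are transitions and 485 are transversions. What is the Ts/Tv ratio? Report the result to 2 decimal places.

0.59

R = 285/485 = 0.587628… ≈ 0.59 (to 2 d.p.).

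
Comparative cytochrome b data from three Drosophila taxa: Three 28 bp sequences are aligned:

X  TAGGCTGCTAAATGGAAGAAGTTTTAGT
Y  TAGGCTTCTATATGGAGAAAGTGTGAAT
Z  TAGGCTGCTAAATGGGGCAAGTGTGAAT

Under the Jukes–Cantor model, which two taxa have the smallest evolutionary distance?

Y and Z

X–Y: 7/28 differ, p = 0.250, d = 0.304.
X–Z: 6/28 differ, p = 0.214, d = 0.252.
Y–Z: 4/28 differ, p = 0.143, d = 0.158.
The smallest distance is between Y and Z.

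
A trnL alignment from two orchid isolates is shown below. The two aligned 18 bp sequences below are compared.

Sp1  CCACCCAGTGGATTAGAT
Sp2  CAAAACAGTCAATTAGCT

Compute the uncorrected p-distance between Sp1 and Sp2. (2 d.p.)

The sequences differ at 6 of 18 positions (sites 2, 4, 5, 10, 11, 17).
p = 6/18 = 0.333333… ≈ 0.33 (to 2 d.p.).

0.33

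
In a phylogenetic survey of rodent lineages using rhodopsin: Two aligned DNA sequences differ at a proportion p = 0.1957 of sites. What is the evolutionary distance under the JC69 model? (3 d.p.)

d = −(3/4) ln(1 − 4p/3) = −0.75 ln(1 − 0.260933) = −0.75 ln(0.739067)
  = −0.75 × (-0.302367) = 0.226775 substitutions/site.

0.227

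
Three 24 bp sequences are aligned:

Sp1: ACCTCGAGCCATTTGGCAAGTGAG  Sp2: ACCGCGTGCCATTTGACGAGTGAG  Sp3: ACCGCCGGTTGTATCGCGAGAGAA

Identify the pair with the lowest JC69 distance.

Sp1 and Sp2

Sp1–Sp2: 4/24 differ, p = 0.167, d = 0.188.
Sp1–Sp3: 11/24 differ, p = 0.458, d = 0.708.
Sp2–Sp3: 10/24 differ, p = 0.417, d = 0.608.
The smallest distance is between Sp1 and Sp2.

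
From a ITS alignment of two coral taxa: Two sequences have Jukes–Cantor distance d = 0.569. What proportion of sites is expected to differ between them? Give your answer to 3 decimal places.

p = (3/4)(1 − e^(−4d/3)) = 0.75 × (1 − e^(-0.758667)) = 0.75 × (1 − 0.468290) = 0.398783.

0.399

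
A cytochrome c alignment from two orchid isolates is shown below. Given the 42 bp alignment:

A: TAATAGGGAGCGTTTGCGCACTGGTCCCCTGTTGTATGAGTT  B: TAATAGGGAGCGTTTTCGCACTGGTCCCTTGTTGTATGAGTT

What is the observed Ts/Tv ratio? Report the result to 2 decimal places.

1.00

Transitions are A↔G and C↔T; transversions are all other mismatches.
Transitions: 1. Transversions: 1.
R = 1/1 = 1.00.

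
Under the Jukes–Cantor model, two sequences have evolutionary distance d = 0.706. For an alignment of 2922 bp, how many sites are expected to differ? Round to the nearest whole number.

Invert JC69: p = (3/4)(1 − e^(−4d/3)) = 0.75 × (1 − e^(-0.941333)) = 0.75 × (1 − 0.390107) = 0.457420.
Expected differing sites = pL ≈ 0.457420 × 2922 = 1336.58124 ≈ 1337.

1337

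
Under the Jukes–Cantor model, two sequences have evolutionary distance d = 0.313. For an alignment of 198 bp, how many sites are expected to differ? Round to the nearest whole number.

51

Invert JC69: p = (3/4)(1 − e^(−4d/3)) = 0.75 × (1 − e^(-0.417333)) = 0.75 × (1 − 0.658802) = 0.255899.
Expected differing sites = pL ≈ 0.255899 × 198 = 50.668002 ≈ 51.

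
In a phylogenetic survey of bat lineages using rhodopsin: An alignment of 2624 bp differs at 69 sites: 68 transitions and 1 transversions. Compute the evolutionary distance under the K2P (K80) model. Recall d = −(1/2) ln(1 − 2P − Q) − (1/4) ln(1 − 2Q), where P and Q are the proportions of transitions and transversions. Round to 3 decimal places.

0.027

P = 68/2624 ≈ 0.025915 and Q = 1/2624 ≈ 0.000381.
Under the Kimura two-parameter model, d = −½ ln(1 − 2P − Q) − ¼ ln(1 − 2Q).
1 − 2P − Q = 0.947789, giving −½ ln(0.947789) = 0.026812.
1 − 2Q = 0.999238, giving −¼ ln(0.999238) = 0.000191.
d = 0.026812 + 0.000191 = 0.027003.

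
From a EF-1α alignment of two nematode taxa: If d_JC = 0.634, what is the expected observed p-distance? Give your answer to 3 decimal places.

p = (3/4)(1 − e^(−4d/3)) = 0.75 × (1 − e^(-0.845333)) = 0.75 × (1 − 0.429414) = 0.427940.

0.428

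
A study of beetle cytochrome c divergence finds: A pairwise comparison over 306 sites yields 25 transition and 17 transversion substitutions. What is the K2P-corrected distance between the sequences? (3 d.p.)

P = 25/306 ≈ 0.081699 and Q = 17/306 ≈ 0.055556.
Under the Kimura two-parameter model, d = −½ ln(1 − 2P − Q) − ¼ ln(1 − 2Q).
1 − 2P − Q = 0.781046, giving −½ ln(0.781046) = 0.123561.
1 − 2Q = 0.888888, giving −¼ ln(0.888888) = 0.029446.
d = 0.123561 + 0.029446 = 0.153007.

0.153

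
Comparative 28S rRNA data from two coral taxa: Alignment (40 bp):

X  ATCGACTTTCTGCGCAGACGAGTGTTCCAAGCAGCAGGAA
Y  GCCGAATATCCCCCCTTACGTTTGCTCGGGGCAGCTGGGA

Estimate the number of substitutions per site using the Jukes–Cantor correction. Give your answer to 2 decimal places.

0.63

The sequences differ at 17 of 40 sites, so p = 17/40 = 0.425.
d = −(3/4) ln(1 − 4p/3) = −0.75 ln(1 − 0.566667) = −0.75 ln(0.433333)
  = −0.75 × (-0.836249) = 0.627187 substitutions/site.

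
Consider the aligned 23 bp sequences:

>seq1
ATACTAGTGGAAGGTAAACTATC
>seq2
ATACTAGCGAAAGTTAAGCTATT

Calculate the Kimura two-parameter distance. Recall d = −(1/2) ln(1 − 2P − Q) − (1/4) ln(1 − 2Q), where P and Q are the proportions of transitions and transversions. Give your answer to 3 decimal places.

0.271

Of 23 sites, 4 differences are transitions and 1 are transversions, so P = 4/23 ≈ 0.173913 and Q = 1/23 ≈ 0.043478.
Under the Kimura two-parameter model, d = −½ ln(1 − 2P − Q) − ¼ ln(1 − 2Q).
1 − 2P − Q = 0.608696, giving −½ ln(0.608696) = 0.248218.
1 − 2Q = 0.913044, giving −¼ ln(0.913044) = 0.022743.
d = 0.248218 + 0.022743 = 0.270961.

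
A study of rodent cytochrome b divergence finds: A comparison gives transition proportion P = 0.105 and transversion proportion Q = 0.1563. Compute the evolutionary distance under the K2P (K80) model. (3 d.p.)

0.322

Under the Kimura two-parameter model, d = −½ ln(1 − 2P − Q) − ¼ ln(1 − 2Q).
1 − 2P − Q = 0.6337, giving −½ ln(0.6337) = 0.228090.
1 − 2Q = 0.6874, giving −¼ ln(0.6874) = 0.093710.
d = 0.228090 + 0.093710 = 0.321800.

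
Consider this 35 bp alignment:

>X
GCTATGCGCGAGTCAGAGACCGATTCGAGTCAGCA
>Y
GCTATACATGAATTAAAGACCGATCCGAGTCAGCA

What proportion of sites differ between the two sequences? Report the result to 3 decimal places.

The sequences differ at 7 of 35 positions (sites 6, 8, 9, 12, 14, 16, 25).
p = 7/35 = 0.200.

0.200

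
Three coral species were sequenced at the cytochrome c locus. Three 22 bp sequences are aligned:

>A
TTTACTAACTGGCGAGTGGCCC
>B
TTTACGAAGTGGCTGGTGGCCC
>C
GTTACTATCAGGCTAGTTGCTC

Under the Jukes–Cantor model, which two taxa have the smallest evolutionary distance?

A and B

A–B: 4/22 differ, p = 0.182, d = 0.208.
A–C: 6/22 differ, p = 0.273, d = 0.339.
B–C: 8/22 differ, p = 0.364, d = 0.497.
The smallest distance is between A and B.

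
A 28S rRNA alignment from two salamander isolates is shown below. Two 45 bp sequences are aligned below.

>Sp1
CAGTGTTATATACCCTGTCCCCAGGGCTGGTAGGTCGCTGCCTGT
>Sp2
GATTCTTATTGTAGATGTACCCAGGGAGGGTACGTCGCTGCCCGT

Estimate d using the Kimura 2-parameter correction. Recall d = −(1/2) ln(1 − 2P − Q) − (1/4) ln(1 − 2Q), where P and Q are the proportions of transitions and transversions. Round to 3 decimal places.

0.418

Of 45 sites, 1 differences are transitions and 13 are transversions, so P = 1/45 ≈ 0.022222 and Q = 13/45 ≈ 0.288889.
Under the Kimura two-parameter model, d = −½ ln(1 − 2P − Q) − ¼ ln(1 − 2Q).
1 − 2P − Q = 0.666667, giving −½ ln(0.666667) = 0.202732.
1 − 2Q = 0.422222, giving −¼ ln(0.422222) = 0.215556.
d = 0.202732 + 0.215556 = 0.418288.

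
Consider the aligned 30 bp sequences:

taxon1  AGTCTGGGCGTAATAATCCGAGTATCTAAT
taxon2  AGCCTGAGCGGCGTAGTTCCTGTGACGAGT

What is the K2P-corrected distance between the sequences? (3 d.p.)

Of 30 sites, 7 differences are transitions and 6 are transversions, so P = 7/30 ≈ 0.233333 and Q = 6/30 = 0.2.
Under the Kimura two-parameter model, d = −½ ln(1 − 2P − Q) − ¼ ln(1 − 2Q).
1 − 2P − Q = 0.333334, giving −½ ln(0.333334) = 0.549305.
1 − 2Q = 0.6, giving −¼ ln(0.6) = 0.127706.
d = 0.549305 + 0.127706 = 0.677011.

0.677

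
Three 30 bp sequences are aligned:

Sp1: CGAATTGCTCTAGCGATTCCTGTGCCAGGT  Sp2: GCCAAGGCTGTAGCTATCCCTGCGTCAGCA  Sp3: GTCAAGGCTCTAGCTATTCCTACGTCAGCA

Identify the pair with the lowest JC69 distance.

Sp1–Sp2: 12/30 differ, p = 0.400, d = 0.572.
Sp1–Sp3: 11/30 differ, p = 0.367, d = 0.503.
Sp2–Sp3: 4/30 differ, p = 0.133, d = 0.147.
The smallest distance is between Sp2 and Sp3.

Sp2 and Sp3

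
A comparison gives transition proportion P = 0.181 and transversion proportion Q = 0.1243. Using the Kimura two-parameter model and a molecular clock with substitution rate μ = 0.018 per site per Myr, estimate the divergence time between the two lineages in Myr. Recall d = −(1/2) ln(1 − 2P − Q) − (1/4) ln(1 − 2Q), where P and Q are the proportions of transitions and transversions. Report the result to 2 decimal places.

11.24

Under the Kimura two-parameter model, d = −½ ln(1 − 2P − Q) − ¼ ln(1 − 2Q).
1 − 2P − Q = 0.5137, giving −½ ln(0.5137) = 0.333058.
1 − 2Q = 0.7514, giving −¼ ln(0.7514) = 0.071454.
d = 0.333058 + 0.071454 = 0.404512.
Under a molecular clock d = 2μt, so t = d/(2μ) = 0.404512 / (2 × 0.018) = 11.24 Myr.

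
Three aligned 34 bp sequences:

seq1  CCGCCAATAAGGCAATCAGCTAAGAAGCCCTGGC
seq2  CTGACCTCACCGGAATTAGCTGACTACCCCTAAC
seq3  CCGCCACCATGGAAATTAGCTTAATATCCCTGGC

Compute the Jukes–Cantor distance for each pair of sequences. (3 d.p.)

seq1–seq2: 15/34 sites differ → p ≈ 0.441176, d = −0.75 ln(1 − 0.588235) = 0.665477 ≈ 0.665.
seq1–seq3: 9/34 sites differ → p ≈ 0.264706, d = −0.75 ln(1 − 0.352941) = 0.326488 ≈ 0.326.
seq2–seq3: 12/34 sites differ → p ≈ 0.352941, d = −0.75 ln(1 − 0.470588) = 0.476991 ≈ 0.477.

d(seq1,seq2) = 0.665, d(seq1,seq3) = 0.326, d(seq2,seq3) = 0.477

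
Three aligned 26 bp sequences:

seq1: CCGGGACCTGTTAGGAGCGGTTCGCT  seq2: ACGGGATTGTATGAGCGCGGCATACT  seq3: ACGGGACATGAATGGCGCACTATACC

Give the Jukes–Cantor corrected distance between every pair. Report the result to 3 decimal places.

d(seq1,seq2) = 0.824, d(seq1,seq3) = 0.717, d(seq2,seq3) = 0.623

seq1–seq2: 13/26 sites differ → p = 0.5, d = −0.75 ln(1 − 0.666667) = 0.823960 ≈ 0.824.
seq1–seq3: 12/26 sites differ → p ≈ 0.461538, d = −0.75 ln(1 − 0.615384) = 0.716632 ≈ 0.717.
seq2–seq3: 11/26 sites differ → p ≈ 0.423077, d = −0.75 ln(1 − 0.564103) = 0.622762 ≈ 0.623.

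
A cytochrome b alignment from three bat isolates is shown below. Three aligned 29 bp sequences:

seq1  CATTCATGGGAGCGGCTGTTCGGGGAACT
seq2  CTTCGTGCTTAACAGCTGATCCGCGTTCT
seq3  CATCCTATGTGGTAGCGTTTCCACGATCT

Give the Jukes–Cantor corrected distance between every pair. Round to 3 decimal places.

d(seq1,seq2) = 0.878, d(seq1,seq3) = 0.774, d(seq2,seq3) = 0.683

seq1–seq2: 15/29 sites differ → p ≈ 0.517241, d = −0.75 ln(1 − 0.689655) = 0.877553 ≈ 0.878.
seq1–seq3: 14/29 sites differ → p ≈ 0.482759, d = −0.75 ln(1 − 0.643679) = 0.773942 ≈ 0.774.
seq2–seq3: 13/29 sites differ → p ≈ 0.448276, d = −0.75 ln(1 − 0.597701) = 0.682920 ≈ 0.683.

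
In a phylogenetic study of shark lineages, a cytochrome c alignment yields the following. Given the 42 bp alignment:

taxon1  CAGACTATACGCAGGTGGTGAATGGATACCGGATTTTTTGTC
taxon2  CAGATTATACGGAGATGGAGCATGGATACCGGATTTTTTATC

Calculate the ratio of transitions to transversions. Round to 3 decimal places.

Transitions are A↔G and C↔T; transversions are all other mismatches.
Transitions: 3. Transversions: 3.
R = 3/3 = 1.000.

1.000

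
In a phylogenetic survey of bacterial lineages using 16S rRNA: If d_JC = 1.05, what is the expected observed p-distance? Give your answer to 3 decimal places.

0.565

p = (3/4)(1 − e^(−4d/3)) = 0.75 × (1 − e^(-1.4)) = 0.75 × (1 − 0.246597) = 0.565052.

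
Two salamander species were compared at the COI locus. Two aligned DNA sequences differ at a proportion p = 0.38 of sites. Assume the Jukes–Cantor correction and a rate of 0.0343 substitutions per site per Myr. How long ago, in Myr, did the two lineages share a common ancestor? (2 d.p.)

7.72

d = −(3/4) ln(1 − 4p/3) = −0.75 ln(1 − 0.506667) = −0.75 ln(0.493333)
  = −0.75 × (-0.706571) = 0.529928 substitutions/site.
Under a molecular clock d = 2μt, so t = d/(2μ) = 0.529928 / (2 × 0.0343) = 7.72 Myr.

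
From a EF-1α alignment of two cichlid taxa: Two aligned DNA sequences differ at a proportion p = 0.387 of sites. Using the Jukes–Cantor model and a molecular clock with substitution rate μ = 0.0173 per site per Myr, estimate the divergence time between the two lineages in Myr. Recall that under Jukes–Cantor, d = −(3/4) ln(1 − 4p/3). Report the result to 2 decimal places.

d = −(3/4) ln(1 − 4p/3) = −0.75 ln(1 − 0.516) = −0.75 ln(0.484)
  = −0.75 × (-0.725670) = 0.544253 substitutions/site.
Under a molecular clock d = 2μt, so t = d/(2μ) = 0.544253 / (2 × 0.0173) = 15.73 Myr.

15.73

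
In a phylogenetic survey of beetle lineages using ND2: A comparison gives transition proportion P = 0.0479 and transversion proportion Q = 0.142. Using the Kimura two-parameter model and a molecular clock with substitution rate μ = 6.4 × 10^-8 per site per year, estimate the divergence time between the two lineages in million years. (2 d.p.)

Under the Kimura two-parameter model, d = −½ ln(1 − 2P − Q) − ¼ ln(1 − 2Q).
1 − 2P − Q = 0.7622, giving −½ ln(0.7622) = 0.135773.
1 − 2Q = 0.716, giving −¼ ln(0.716) = 0.083519.
d = 0.135773 + 0.083519 = 0.219292.
Under a molecular clock d = 2μt, so t = d/(2μ) = 0.219292 / (2 × 6.4 × 10^-8) = 1.71 million years.

1.71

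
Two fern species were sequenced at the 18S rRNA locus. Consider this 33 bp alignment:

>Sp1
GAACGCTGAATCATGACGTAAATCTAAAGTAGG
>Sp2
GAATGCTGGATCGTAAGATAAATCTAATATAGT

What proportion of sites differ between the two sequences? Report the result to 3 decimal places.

0.273

The sequences differ at 9 of 33 positions (sites 4, 9, 13, 15, 17, 18, 28, 29, 33).
p = 9/33 = 0.272727… ≈ 0.273 (to 3 d.p.).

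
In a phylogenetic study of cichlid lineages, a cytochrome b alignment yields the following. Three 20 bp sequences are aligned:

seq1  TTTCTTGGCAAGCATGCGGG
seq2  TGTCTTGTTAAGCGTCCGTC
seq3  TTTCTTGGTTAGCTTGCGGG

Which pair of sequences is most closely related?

seq1–seq2: 7/20 differ, p = 0.350, d = 0.471.
seq1–seq3: 3/20 differ, p = 0.150, d = 0.167.
seq2–seq3: 7/20 differ, p = 0.350, d = 0.471.
The smallest distance is between seq1 and seq3.

seq1 and seq3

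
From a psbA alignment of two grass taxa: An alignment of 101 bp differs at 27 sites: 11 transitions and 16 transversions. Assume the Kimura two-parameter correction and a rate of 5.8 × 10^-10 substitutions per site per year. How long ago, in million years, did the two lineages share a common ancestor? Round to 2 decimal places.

285.56

P = 11/101 ≈ 0.108911 and Q = 16/101 ≈ 0.158416.
Under the Kimura two-parameter model, d = −½ ln(1 − 2P − Q) − ¼ ln(1 − 2Q).
1 − 2P − Q = 0.623762, giving −½ ln(0.623762) = 0.235993.
1 − 2Q = 0.683168, giving −¼ ln(0.683168) = 0.095254.
d = 0.235993 + 0.095254 = 0.331247.
Under a molecular clock d = 2μt, so t = d/(2μ) = 0.331247 / (2 × 5.8 × 10^-10) = 285.56 million years.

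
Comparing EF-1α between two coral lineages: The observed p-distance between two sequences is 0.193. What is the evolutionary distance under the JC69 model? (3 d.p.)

0.223

d = −(3/4) ln(1 − 4p/3) = −0.75 ln(1 − 0.257333) = −0.75 ln(0.742667)
  = −0.75 × (-0.297508) = 0.223131 substitutions/site.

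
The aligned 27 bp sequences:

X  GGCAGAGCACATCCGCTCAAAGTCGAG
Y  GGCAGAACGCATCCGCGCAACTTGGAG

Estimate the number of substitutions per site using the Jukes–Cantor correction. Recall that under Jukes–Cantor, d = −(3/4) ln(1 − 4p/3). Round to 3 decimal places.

0.264

The sequences differ at 6 of 27 sites (7, 9, 17, 21, 22, 24), so p = 6/27 ≈ 0.222222.
d = −(3/4) ln(1 − 4p/3) = −0.75 ln(1 − 0.296296) = −0.75 ln(0.703704)
  = −0.75 × (-0.351397) = 0.263548 substitutions/site.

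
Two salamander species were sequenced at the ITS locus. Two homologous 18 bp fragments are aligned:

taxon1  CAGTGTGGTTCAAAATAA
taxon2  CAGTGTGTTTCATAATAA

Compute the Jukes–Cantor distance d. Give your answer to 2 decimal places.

The sequences differ at 2 of 18 sites (8, 13), so p = 2/18 ≈ 0.111111.
d = −(3/4) ln(1 − 4p/3) = −0.75 ln(1 − 0.148148) = −0.75 ln(0.851852)
  = −0.75 × (-0.160342) = 0.120257 substitutions/site.

0.12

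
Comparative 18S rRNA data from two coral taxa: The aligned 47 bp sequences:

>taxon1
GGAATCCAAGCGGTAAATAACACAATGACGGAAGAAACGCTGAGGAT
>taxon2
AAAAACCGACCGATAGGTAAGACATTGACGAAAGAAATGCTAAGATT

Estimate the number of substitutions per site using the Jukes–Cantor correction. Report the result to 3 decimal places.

The sequences differ at 15 of 47 sites, so p = 15/47 ≈ 0.319149.
d = −(3/4) ln(1 − 4p/3) = −0.75 ln(1 − 0.425532) = −0.75 ln(0.574468)
  = −0.75 × (-0.554311) = 0.415733 substitutions/site.

0.416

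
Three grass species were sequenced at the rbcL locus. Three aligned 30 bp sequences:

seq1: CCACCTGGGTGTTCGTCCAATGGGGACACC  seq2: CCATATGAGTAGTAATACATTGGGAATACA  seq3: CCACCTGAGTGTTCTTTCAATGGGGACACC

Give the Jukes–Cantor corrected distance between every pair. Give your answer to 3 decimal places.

seq1–seq2: 12/30 sites differ → p = 0.4, d = −0.75 ln(1 − 0.533333) = 0.571605 ≈ 0.572.
seq1–seq3: 3/30 sites differ → p = 0.1, d = −0.75 ln(1 − 0.133333) = 0.107325 ≈ 0.107.
seq2–seq3: 11/30 sites differ → p ≈ 0.366667, d = −0.75 ln(1 − 0.488889) = 0.503376 ≈ 0.503.

d(seq1,seq2) = 0.572, d(seq1,seq3) = 0.107, d(seq2,seq3) = 0.503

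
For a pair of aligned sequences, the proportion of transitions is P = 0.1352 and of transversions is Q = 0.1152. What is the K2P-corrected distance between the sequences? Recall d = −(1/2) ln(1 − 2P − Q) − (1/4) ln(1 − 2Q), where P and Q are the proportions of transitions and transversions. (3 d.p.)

0.309

Under the Kimura two-parameter model, d = −½ ln(1 − 2P − Q) − ¼ ln(1 − 2Q).
1 − 2P − Q = 0.6144, giving −½ ln(0.6144) = 0.243555.
1 − 2Q = 0.7696, giving −¼ ln(0.7696) = 0.065471.
d = 0.243555 + 0.065471 = 0.309026.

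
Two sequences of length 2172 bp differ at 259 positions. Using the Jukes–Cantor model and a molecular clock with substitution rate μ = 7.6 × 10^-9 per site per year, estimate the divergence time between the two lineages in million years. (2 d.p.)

p = 259/2172 ≈ 0.119245.
d = −(3/4) ln(1 − 4p/3) = −0.75 ln(1 − 0.158993) = −0.75 ln(0.841007)
  = −0.75 × (-0.173155) = 0.129866 substitutions/site.
Under a molecular clock d = 2μt, so t = d/(2μ) = 0.129866 / (2 × 7.6 × 10^-9) = 8.54 million years.

8.54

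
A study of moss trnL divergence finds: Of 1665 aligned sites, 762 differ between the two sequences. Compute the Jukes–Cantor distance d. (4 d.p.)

0.7066

p = 762/1665 ≈ 0.457658.
d = −(3/4) ln(1 − 4p/3) = −0.75 ln(1 − 0.610211) = −0.75 ln(0.389789)
  = −0.75 × (-0.942150) = 0.706613 substitutions/site.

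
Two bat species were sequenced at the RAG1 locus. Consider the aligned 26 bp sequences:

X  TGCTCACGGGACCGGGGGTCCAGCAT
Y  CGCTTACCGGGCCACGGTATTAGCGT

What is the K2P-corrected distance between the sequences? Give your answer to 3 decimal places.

Of 26 sites, 7 differences are transitions and 4 are transversions, so P = 7/26 ≈ 0.269231 and Q = 4/26 ≈ 0.153846.
Under the Kimura two-parameter model, d = −½ ln(1 − 2P − Q) − ¼ ln(1 − 2Q).
1 − 2P − Q = 0.307692, giving −½ ln(0.307692) = 0.589328.
1 − 2Q = 0.692308, giving −¼ ln(0.692308) = 0.091931.
d = 0.589328 + 0.091931 = 0.681259.

0.681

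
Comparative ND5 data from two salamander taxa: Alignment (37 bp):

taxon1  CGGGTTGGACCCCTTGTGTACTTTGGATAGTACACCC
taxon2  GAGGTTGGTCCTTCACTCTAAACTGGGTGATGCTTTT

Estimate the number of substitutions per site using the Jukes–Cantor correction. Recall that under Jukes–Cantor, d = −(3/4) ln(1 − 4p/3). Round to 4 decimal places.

The sequences differ at 20 of 37 sites, so p = 20/37 ≈ 0.540541.
d = −(3/4) ln(1 − 4p/3) = −0.75 ln(1 − 0.720721) = −0.75 ln(0.279279)
  = −0.75 × (-1.275544) = 0.956658 substitutions/site.

0.9567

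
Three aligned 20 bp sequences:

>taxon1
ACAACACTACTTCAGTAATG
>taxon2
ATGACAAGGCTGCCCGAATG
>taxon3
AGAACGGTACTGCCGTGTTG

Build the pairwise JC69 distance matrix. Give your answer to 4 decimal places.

d(taxon1,taxon2) = 0.6872, d(taxon1,taxon3) = 0.4715, d(taxon2,taxon3) = 0.8240

taxon1–taxon2: 9/20 sites differ → p = 0.45, d = −0.75 ln(1 − 0.6) = 0.687218 ≈ 0.6872.
taxon1–taxon3: 7/20 sites differ → p = 0.35, d = −0.75 ln(1 − 0.466667) = 0.471457 ≈ 0.4715.
taxon2–taxon3: 10/20 sites differ → p = 0.5, d = −0.75 ln(1 − 0.666667) = 0.823960 ≈ 0.8240.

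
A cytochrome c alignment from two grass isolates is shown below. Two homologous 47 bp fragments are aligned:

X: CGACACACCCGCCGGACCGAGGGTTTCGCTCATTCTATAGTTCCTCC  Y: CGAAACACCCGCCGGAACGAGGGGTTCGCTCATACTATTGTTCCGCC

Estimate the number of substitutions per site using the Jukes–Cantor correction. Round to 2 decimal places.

The sequences differ at 6 of 47 sites (4, 17, 24, 34, 39, 45), so p = 6/47 ≈ 0.12766.
d = −(3/4) ln(1 − 4p/3) = −0.75 ln(1 − 0.170213) = −0.75 ln(0.829787)
  = −0.75 × (-0.186586) = 0.139940 substitutions/site.

0.14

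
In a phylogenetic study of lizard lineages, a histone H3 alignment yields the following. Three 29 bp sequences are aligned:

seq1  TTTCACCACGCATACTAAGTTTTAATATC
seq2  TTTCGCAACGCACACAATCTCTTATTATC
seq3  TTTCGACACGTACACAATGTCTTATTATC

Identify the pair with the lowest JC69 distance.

seq2 and seq3

seq1–seq2: 8/29 differ, p = 0.276, d = 0.344.
seq1–seq3: 8/29 differ, p = 0.276, d = 0.344.
seq2–seq3: 4/29 differ, p = 0.138, d = 0.152.
The smallest distance is between seq2 and seq3.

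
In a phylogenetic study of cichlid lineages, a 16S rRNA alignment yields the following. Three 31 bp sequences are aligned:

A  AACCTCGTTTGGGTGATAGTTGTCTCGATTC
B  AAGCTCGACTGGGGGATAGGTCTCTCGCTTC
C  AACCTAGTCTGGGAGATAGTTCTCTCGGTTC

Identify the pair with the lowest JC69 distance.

A and C

A–B: 7/31 differ, p = 0.226, d = 0.269.
A–C: 5/31 differ, p = 0.161, d = 0.182.
B–C: 6/31 differ, p = 0.194, d = 0.224.
The smallest distance is between A and C.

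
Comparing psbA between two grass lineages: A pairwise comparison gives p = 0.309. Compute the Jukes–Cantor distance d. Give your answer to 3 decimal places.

0.398

d = −(3/4) ln(1 − 4p/3) = −0.75 ln(1 − 0.412) = −0.75 ln(0.588)
  = −0.75 × (-0.531028) = 0.398271 substitutions/site.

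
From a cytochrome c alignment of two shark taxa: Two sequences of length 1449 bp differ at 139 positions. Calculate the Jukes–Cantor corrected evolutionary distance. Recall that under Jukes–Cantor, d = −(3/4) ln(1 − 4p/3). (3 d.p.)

p = 139/1449 ≈ 0.095928.
d = −(3/4) ln(1 − 4p/3) = −0.75 ln(1 − 0.127904) = −0.75 ln(0.872096)
  = −0.75 × (-0.136856) = 0.102642 substitutions/site.

0.103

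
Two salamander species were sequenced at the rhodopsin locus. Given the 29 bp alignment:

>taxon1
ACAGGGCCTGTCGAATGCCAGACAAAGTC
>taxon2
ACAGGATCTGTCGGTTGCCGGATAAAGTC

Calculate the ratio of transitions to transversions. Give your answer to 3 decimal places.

5.000

Transitions are A↔G and C↔T; transversions are all other mismatches.
Transitions: 5. Transversions: 1.
R = 5/1 = 5.000.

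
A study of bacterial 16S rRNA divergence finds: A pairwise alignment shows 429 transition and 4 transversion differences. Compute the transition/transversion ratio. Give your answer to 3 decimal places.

R = 429/4 = 107.250.

107.250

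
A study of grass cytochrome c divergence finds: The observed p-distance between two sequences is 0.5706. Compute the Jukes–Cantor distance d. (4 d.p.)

1.0728

d = −(3/4) ln(1 − 4p/3) = −0.75 ln(1 − 0.7608) = −0.75 ln(0.2392)
  = −0.75 × (-1.430455) = 1.072841 substitutions/site.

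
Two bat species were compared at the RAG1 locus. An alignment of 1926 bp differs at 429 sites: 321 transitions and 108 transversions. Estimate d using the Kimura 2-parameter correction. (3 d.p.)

0.276

P = 321/1926 ≈ 0.166667 and Q = 108/1926 ≈ 0.056075.
Under the Kimura two-parameter model, d = −½ ln(1 − 2P − Q) − ¼ ln(1 − 2Q).
1 − 2P − Q = 0.610591, giving −½ ln(0.610591) = 0.246664.
1 − 2Q = 0.88785, giving −¼ ln(0.88785) = 0.029738.
d = 0.246664 + 0.029738 = 0.276402.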